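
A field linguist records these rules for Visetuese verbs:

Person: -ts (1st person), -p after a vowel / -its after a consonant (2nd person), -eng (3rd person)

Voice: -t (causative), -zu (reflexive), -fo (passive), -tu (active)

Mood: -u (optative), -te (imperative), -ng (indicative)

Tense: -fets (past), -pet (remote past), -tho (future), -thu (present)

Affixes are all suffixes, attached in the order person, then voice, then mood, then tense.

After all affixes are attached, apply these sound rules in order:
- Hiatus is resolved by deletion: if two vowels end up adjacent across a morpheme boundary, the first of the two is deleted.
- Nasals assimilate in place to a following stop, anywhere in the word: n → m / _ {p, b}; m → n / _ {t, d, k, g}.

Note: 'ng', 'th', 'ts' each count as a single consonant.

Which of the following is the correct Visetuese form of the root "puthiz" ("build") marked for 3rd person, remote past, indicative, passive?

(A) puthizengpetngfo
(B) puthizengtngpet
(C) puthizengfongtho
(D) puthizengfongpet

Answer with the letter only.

Attach person 3rd person -eng → puthizeng.
Attach voice passive -fo → puthizengfo.
Attach mood indicative -ng → puthizengfong.
Attach tense remote past -pet → puthizengfongpet.
Vowel deletion: no change.
Nasal assimilation: no change.
So the correct form is puthizengfongpet, option (D).
(A) puthizengpetngfo is wrong: it has the affixes in the wrong order.
(B) puthizengtngpet is wrong: it uses causative instead of passive for voice.
(C) puthizengfongtho is wrong: it uses future instead of remote past for tense.

D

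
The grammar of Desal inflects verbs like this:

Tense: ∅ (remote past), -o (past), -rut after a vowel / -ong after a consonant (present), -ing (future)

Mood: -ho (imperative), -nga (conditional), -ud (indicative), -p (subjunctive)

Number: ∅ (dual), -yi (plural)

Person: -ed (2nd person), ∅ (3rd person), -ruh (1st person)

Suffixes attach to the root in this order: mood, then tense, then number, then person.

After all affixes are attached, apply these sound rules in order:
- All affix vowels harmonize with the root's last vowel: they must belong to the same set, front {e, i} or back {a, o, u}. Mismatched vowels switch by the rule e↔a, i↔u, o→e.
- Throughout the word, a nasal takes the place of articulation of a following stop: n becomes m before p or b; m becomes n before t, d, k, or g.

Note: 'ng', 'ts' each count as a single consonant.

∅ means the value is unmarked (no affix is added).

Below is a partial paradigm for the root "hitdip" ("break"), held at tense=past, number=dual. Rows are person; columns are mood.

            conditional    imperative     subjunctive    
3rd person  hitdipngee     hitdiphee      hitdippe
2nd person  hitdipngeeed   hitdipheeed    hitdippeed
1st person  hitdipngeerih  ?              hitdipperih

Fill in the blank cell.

hitdipheerih

Attach mood imperative -ho → hitdipho.
Attach tense past -o → hitdiphoo.
number = dual: zero marking, form stays hitdiphoo.
Attach person 1st person -ruh → hitdiphooruh.
Apply vowel harmony: hitdiphooruh → hitdipheerih.
Nasal assimilation: no change.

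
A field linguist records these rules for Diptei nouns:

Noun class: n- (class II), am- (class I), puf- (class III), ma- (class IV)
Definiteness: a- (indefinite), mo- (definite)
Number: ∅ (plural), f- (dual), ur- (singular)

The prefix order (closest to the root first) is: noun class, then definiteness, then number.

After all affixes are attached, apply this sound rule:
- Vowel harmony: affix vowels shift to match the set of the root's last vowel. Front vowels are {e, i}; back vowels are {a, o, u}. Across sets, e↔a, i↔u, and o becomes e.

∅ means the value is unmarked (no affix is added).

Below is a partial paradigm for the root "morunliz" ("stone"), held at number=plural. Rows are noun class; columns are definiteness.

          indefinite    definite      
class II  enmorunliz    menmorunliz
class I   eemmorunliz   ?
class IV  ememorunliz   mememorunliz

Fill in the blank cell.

Attach noun class class I am- → ammorunliz.
Attach definiteness definite mo- → moammorunliz.
number = plural: zero marking, form stays moammorunliz.
Apply vowel harmony: moammorunliz → meemmorunliz.

meemmorunliz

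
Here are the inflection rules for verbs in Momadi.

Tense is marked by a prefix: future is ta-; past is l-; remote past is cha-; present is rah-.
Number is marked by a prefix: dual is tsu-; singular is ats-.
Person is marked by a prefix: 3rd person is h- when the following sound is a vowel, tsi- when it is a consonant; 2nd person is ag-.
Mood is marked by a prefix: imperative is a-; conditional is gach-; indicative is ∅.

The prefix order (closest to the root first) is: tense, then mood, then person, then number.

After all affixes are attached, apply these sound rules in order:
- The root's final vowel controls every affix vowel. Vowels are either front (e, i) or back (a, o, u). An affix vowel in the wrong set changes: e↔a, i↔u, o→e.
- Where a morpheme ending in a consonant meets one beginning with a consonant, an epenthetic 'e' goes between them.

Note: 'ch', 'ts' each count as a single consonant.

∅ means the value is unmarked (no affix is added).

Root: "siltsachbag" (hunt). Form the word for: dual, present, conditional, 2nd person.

Attach tense present rah- → rahsiltsachbag.
Attach mood conditional gach- → gachrahsiltsachbag.
Attach person 2nd person ag- → aggachrahsiltsachbag.
Attach number dual tsu- → tsuaggachrahsiltsachbag.
Vowel harmony: no change.
Apply epenthesis: tsuaggachrahsiltsachbag → tsuagegacherahesiltsachbag.

tsuagegacherahesiltsachbag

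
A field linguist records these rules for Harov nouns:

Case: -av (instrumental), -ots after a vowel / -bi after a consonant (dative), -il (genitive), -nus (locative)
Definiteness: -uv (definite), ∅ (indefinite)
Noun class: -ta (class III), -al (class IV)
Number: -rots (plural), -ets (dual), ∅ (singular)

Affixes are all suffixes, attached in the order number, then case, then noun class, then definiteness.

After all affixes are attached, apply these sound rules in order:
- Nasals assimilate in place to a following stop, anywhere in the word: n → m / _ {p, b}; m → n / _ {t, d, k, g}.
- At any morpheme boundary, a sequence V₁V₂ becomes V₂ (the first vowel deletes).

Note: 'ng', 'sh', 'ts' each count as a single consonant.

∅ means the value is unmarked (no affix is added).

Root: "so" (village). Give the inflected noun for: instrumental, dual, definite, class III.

setsavtuv

Attach number dual -ets → soets.
Attach case instrumental -av → soetsav.
Attach noun class class III -ta → soetsavta.
Attach definiteness definite -uv → soetsavtauv.
Nasal assimilation: no change.
Apply vowel deletion: soetsavtauv → setsavtuv.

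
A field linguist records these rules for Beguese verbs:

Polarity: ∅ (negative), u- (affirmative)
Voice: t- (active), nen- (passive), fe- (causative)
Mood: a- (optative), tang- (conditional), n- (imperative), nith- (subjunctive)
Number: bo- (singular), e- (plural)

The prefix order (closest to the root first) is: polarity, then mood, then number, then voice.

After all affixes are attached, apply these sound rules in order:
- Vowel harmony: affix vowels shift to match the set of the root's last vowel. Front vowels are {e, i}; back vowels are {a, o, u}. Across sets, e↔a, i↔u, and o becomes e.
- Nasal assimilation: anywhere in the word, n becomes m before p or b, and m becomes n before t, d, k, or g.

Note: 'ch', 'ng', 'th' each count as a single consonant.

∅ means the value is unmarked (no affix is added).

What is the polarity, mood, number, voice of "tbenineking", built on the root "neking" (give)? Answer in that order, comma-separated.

affirmative, imperative, singular, active

Segment: t-bo-n-u-neking.
polarity: u- → affirmative.
mood: n- → imperative.
number: bo- → singular.
voice: t- → active.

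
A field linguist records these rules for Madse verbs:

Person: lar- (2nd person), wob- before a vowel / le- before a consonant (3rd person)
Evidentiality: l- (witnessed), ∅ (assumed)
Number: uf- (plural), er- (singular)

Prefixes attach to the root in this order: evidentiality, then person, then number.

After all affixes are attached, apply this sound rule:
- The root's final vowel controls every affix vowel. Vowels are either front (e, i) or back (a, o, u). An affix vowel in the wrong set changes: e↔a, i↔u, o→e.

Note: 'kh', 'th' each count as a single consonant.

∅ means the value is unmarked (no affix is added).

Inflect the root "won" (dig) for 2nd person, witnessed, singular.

Attach evidentiality witnessed l- → lwon.
Attach person 2nd person lar- → larlwon.
Attach number singular er- → erlarlwon.
Apply vowel harmony: erlarlwon → arlarlwon.

arlarlwon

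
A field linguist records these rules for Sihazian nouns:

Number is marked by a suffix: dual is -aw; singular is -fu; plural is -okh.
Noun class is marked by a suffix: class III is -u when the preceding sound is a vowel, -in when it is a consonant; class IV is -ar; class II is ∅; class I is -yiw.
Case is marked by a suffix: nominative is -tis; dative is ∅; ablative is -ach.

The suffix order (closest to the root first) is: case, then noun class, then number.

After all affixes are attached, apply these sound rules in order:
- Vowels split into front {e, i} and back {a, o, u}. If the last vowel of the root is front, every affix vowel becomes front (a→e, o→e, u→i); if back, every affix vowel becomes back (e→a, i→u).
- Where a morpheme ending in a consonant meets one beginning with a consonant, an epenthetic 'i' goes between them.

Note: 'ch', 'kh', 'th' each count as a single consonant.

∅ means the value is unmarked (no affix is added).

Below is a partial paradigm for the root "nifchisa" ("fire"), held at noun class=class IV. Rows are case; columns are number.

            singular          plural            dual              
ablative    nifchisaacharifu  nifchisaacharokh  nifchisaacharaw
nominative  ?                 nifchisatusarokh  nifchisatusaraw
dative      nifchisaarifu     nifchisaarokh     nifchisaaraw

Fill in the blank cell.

nifchisatusarifu

Attach case nominative -tis → nifchisatis.
Attach noun class class IV -ar → nifchisatisar.
Attach number singular -fu → nifchisatisarfu.
Apply vowel harmony: nifchisatisarfu → nifchisatusarfu.
Apply epenthesis: nifchisatusarfu → nifchisatusarifu.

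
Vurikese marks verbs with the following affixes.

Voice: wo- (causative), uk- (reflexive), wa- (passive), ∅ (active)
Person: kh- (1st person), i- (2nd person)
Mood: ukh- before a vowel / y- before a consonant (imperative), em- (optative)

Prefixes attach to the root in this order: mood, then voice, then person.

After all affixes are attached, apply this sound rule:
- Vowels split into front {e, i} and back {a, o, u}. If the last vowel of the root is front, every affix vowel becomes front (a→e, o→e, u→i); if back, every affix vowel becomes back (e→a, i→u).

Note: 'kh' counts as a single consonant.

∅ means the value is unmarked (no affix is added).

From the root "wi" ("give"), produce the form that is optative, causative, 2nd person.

iweemwi

Attach mood optative em- → emwi.
Attach voice causative wo- → woemwi.
Attach person 2nd person i- → iwoemwi.
Apply vowel harmony: iwoemwi → iweemwi.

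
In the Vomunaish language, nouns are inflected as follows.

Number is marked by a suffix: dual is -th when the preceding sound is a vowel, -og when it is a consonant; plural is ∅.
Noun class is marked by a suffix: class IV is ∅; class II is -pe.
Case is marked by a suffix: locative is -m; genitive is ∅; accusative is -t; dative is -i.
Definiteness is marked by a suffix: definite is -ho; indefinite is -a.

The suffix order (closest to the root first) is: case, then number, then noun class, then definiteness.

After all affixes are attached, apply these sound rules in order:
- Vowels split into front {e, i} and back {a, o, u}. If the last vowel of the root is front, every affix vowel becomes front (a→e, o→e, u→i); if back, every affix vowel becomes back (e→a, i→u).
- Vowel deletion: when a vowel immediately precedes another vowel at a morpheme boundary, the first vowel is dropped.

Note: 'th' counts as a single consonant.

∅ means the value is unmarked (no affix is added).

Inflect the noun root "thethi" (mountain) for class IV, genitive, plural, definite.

case = genitive: zero marking, form stays thethi.
number = plural: zero marking, form stays thethi.
noun class = class IV: zero marking, form stays thethi.
Attach definiteness definite -ho → thethiho.
Apply vowel harmony: thethiho → thethihe.
Vowel deletion: no change.

thethihe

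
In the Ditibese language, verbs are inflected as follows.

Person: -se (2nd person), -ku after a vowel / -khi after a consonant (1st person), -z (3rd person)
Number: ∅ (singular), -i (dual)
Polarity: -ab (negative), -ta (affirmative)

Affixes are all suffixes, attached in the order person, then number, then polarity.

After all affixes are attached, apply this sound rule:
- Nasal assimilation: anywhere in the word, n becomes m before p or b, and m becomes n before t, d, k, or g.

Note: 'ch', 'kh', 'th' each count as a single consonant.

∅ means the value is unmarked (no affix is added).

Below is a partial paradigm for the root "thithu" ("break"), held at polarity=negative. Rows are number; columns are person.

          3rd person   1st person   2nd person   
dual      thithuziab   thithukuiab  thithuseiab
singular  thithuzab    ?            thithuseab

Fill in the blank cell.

thithukuab

Attach person 1st person -ku (after vowel 'u') → thithuku.
number = singular: zero marking, form stays thithuku.
Attach polarity negative -ab → thithukuab.
Nasal assimilation: no change.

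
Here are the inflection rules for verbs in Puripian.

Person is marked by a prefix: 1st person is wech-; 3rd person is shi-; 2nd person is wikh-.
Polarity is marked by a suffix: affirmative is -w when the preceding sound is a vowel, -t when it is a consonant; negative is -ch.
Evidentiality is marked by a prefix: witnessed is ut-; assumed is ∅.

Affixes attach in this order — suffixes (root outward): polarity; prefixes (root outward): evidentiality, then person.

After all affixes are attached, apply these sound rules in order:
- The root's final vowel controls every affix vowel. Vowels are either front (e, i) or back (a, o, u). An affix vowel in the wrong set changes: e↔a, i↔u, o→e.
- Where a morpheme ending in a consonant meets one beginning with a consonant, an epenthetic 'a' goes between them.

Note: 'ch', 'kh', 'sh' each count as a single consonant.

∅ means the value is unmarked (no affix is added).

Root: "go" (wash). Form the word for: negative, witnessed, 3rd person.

Attach polarity negative -ch → goch.
Attach evidentiality witnessed ut- → utgoch.
Attach person 3rd person shi- → shiutgoch.
Apply vowel harmony: shiutgoch → shuutgoch.
Apply epenthesis: shuutgoch → shuutagoch.

shuutagoch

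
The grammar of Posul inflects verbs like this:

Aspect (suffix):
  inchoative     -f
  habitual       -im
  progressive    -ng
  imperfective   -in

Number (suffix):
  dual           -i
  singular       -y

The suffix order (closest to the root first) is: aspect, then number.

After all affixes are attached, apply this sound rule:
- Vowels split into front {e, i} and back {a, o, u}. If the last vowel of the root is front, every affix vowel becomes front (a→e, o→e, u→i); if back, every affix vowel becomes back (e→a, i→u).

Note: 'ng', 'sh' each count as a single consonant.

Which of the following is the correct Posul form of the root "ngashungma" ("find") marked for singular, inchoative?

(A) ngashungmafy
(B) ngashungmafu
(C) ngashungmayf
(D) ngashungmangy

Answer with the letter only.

Attach aspect inchoative -f → ngashungmaf.
Attach number singular -y → ngashungmafy.
Vowel harmony: no change.
So the correct form is ngashungmafy, option (A).
(B) ngashungmafu is wrong: it uses dual instead of singular for number.
(D) ngashungmangy is wrong: it uses progressive instead of inchoative for aspect.
(C) ngashungmayf is wrong: it has the affixes in the wrong order.

A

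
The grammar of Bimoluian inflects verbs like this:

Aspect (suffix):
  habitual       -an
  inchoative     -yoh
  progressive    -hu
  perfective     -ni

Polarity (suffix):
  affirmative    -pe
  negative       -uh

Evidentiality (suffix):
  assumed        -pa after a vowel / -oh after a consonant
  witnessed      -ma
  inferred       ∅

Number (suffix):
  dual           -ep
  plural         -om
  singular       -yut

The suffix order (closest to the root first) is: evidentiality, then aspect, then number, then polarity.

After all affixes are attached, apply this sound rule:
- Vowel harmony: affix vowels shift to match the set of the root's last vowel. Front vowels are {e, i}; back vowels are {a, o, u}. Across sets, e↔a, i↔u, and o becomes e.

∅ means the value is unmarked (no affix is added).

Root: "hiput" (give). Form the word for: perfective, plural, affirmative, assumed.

hiputohnuompa

Attach evidentiality assumed -oh (after consonant 't') → hiputoh.
Attach aspect perfective -ni → hiputohni.
Attach number plural -om → hiputohniom.
Attach polarity affirmative -pe → hiputohniompe.
Apply vowel harmony: hiputohniompe → hiputohnuompa.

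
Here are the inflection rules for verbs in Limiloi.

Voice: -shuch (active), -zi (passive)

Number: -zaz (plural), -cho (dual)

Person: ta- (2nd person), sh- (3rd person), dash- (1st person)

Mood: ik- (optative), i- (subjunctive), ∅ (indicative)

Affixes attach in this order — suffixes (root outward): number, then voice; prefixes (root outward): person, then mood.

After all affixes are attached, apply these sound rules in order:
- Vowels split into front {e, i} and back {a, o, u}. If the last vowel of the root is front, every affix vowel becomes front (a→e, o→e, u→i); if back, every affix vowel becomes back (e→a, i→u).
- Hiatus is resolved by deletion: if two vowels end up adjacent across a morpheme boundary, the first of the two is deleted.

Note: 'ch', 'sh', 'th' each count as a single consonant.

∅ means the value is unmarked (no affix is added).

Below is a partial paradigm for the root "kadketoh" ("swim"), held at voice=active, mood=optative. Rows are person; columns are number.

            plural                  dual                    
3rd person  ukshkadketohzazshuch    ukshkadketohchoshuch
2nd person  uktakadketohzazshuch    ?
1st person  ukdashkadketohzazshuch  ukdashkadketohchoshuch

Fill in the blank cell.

uktakadketohchoshuch

Attach number dual -cho → kadketohcho.
Attach person 2nd person ta- → takadketohcho.
Attach voice active -shuch → takadketohchoshuch.
Attach mood optative ik- → iktakadketohchoshuch.
Apply vowel harmony: iktakadketohchoshuch → uktakadketohchoshuch.
Vowel deletion: no change.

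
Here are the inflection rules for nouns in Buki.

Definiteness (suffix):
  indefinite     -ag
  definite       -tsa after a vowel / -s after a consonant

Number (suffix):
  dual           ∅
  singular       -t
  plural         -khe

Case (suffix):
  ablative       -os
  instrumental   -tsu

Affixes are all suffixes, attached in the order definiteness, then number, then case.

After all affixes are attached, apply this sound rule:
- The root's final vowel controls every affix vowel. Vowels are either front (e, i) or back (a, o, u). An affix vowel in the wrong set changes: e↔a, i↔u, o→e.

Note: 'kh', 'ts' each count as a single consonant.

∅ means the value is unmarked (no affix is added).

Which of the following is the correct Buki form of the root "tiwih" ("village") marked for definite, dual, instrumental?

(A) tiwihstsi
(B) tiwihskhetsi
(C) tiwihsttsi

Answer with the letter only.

Attach definiteness definite -s (after consonant 'h') → tiwihs.
number = dual: zero marking, form stays tiwihs.
Attach case instrumental -tsu → tiwihstsu.
Apply vowel harmony: tiwihstsu → tiwihstsi.
So the correct form is tiwihstsi, option (A).
(B) tiwihskhetsi is wrong: it uses plural instead of dual for number.
(C) tiwihsttsi is wrong: it uses singular instead of dual for number.

A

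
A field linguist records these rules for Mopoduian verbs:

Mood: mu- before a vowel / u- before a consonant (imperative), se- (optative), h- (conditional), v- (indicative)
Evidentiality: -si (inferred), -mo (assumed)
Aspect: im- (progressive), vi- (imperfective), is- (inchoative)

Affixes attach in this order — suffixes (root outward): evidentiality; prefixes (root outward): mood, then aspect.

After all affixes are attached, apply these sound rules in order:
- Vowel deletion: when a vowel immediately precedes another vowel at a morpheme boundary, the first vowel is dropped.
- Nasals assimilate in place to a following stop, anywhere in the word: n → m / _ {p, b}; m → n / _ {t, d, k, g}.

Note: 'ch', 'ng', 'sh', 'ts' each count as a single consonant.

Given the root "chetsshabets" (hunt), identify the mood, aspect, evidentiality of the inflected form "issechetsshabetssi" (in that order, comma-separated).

Segment: is-se-chetsshabets-si.
mood: se- → optative.
aspect: is- → inchoative.
evidentiality: -si → inferred.

optative, inchoative, inferred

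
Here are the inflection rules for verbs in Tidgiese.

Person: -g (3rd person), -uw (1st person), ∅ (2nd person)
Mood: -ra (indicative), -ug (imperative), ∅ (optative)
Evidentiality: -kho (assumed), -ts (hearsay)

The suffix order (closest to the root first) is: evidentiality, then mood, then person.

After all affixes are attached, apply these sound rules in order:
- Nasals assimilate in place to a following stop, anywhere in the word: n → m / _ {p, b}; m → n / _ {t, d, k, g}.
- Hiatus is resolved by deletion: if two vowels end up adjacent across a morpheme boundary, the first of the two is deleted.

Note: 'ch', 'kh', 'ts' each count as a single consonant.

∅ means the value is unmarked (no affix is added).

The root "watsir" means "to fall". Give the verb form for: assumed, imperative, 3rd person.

Attach evidentiality assumed -kho → watsirkho.
Attach mood imperative -ug → watsirkhoug.
Attach person 3rd person -g → watsirkhougg.
Nasal assimilation: no change.
Apply vowel deletion: watsirkhougg → watsirkhugg.

watsirkhugg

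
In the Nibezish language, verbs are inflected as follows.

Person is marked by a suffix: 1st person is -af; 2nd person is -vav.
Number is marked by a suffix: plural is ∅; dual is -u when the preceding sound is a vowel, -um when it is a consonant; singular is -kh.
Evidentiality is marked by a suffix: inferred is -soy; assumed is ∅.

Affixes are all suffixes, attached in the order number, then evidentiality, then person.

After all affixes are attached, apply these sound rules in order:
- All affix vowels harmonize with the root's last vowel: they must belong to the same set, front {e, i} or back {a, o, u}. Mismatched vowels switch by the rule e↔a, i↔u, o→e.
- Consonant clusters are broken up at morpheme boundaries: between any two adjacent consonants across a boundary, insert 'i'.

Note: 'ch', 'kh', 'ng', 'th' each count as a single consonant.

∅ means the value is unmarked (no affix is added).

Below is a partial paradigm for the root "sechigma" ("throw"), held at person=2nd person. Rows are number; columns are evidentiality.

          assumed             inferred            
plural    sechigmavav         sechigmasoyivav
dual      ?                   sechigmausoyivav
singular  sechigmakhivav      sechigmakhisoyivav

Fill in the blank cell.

sechigmauvav

Attach number dual -u (after vowel 'a') → sechigmau.
evidentiality = assumed: zero marking, form stays sechigmau.
Attach person 2nd person -vav → sechigmauvav.
Vowel harmony: no change.
Epenthesis: no change.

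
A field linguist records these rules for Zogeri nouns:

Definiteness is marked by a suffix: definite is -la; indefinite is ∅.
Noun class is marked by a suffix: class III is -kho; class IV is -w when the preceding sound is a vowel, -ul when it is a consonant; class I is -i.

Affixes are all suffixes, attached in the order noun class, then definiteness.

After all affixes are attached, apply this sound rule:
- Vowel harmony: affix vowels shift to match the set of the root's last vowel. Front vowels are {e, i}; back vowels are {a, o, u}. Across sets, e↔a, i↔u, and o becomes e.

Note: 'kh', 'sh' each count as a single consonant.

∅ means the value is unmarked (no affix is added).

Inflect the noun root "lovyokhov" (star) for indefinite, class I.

Attach noun class class I -i → lovyokhovi.
definiteness = indefinite: zero marking, form stays lovyokhovi.
Apply vowel harmony: lovyokhovi → lovyokhovu.

lovyokhovu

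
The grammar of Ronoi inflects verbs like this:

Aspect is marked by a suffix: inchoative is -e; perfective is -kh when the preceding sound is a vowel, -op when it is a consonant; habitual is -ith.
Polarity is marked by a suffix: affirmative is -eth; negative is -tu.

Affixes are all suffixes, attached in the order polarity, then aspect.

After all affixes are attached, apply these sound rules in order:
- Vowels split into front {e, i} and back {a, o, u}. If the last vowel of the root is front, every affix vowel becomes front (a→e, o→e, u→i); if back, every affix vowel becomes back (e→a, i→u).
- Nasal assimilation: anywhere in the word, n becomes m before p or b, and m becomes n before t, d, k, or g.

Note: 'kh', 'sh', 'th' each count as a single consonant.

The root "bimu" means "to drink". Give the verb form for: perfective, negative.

bimutukh

Attach polarity negative -tu → bimutu.
Attach aspect perfective -kh (after vowel 'u') → bimutukh.
Vowel harmony: no change.
Nasal assimilation: no change.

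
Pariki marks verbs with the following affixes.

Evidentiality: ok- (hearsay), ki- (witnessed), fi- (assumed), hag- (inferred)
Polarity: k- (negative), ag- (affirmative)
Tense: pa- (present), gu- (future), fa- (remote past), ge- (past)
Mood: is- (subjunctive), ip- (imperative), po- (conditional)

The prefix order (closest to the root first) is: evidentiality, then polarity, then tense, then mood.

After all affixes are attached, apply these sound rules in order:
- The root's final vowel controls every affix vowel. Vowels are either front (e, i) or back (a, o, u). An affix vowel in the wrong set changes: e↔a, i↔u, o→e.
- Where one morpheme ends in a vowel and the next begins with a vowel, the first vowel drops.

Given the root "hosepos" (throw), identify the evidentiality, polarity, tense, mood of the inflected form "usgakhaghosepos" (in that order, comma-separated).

inferred, negative, past, subjunctive

Segment: is-ge-k-hag-hosepos.
evidentiality: hag- → inferred.
polarity: k- → negative.
tense: ge- → past.
mood: is- → subjunctive.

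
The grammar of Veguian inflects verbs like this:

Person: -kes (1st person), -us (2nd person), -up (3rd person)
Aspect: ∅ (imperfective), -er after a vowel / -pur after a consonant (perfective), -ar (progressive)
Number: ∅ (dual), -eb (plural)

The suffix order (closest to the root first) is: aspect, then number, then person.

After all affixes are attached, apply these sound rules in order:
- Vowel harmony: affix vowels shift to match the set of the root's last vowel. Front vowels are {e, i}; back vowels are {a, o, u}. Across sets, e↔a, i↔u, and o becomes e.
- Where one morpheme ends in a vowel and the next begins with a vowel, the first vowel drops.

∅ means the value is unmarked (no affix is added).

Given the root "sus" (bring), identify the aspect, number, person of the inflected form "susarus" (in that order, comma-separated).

progressive, dual, 2nd person

Segment: sus-ar-us.
aspect: -ar → progressive.
number: ∅ → dual.
person: -us → 2nd person.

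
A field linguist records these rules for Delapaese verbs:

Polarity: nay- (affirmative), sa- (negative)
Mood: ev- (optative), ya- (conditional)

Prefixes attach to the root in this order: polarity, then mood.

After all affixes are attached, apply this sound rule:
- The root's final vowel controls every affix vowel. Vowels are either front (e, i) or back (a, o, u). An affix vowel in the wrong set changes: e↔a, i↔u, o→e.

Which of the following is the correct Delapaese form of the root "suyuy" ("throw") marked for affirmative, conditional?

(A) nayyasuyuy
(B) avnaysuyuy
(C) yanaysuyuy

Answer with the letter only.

Attach polarity affirmative nay- → naysuyuy.
Attach mood conditional ya- → yanaysuyuy.
Vowel harmony: no change.
So the correct form is yanaysuyuy, option (C).
(B) avnaysuyuy is wrong: it uses optative instead of conditional for mood.
(A) nayyasuyuy is wrong: it has the affixes in the wrong order.

C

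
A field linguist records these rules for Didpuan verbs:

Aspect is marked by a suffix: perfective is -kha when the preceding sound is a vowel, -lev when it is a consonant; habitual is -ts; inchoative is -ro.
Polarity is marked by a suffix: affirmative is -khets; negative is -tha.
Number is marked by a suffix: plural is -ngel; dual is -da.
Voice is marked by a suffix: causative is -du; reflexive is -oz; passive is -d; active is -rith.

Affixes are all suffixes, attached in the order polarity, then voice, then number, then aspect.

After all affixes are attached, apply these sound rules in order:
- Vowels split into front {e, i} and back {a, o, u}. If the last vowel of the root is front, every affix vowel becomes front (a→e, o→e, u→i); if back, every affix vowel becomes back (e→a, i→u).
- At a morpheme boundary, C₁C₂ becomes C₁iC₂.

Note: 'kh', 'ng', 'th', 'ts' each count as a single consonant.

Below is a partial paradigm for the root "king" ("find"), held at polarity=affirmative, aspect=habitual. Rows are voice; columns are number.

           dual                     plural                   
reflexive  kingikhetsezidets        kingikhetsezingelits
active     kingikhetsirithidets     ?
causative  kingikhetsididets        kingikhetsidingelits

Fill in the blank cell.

Attach polarity affirmative -khets → kingkhets.
Attach voice active -rith → kingkhetsrith.
Attach number plural -ngel → kingkhetsrithngel.
Attach aspect habitual -ts → kingkhetsrithngelts.
Vowel harmony: no change.
Apply epenthesis: kingkhetsrithngelts → kingikhetsirithingelits.

kingikhetsirithingelits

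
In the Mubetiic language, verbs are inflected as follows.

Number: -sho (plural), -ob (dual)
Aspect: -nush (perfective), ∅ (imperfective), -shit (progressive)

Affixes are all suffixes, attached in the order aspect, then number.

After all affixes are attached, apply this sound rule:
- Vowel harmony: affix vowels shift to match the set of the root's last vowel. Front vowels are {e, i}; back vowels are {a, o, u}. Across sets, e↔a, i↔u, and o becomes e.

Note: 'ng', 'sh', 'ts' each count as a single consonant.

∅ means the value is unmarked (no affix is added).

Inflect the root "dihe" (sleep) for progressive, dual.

Attach aspect progressive -shit → diheshit.
Attach number dual -ob → diheshitob.
Apply vowel harmony: diheshitob → diheshiteb.

diheshiteb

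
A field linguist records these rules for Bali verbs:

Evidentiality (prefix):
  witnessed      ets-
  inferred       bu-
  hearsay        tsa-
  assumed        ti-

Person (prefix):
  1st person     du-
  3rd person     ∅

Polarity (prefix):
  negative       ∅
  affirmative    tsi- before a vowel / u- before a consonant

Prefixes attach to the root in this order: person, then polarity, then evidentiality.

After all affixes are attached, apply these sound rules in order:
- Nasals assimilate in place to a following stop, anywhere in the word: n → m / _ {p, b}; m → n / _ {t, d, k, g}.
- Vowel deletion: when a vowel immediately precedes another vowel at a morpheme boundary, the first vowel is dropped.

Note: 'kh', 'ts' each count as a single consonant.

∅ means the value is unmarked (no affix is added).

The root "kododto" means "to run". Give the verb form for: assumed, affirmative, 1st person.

Attach person 1st person du- → dukododto.
Attach polarity affirmative u- (before consonant 'd') → udukododto.
Attach evidentiality assumed ti- → tiudukododto.
Nasal assimilation: no change.
Apply vowel deletion: tiudukododto → tudukododto.

tudukododto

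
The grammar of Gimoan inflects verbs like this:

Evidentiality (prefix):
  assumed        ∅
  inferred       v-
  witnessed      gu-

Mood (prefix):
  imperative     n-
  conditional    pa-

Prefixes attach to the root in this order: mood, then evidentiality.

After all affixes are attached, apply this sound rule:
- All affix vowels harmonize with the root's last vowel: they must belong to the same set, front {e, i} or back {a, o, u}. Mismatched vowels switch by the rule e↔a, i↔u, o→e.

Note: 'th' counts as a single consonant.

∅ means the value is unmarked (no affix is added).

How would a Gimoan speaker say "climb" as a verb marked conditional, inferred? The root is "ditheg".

vpeditheg

Attach mood conditional pa- → paditheg.
Attach evidentiality inferred v- → vpaditheg.
Apply vowel harmony: vpaditheg → vpeditheg.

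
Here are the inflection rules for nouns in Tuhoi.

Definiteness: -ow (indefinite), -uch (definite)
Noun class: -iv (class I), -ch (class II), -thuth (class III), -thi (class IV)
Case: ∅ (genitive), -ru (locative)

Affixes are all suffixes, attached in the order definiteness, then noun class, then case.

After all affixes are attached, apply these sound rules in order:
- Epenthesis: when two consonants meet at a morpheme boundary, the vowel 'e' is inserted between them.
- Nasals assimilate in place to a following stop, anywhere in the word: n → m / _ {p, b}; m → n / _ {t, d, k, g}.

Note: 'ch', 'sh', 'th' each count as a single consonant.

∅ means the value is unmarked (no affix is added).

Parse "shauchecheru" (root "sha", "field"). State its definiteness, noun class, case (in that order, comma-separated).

Segment: sha-uch-ch-ru.
definiteness: -uch → definite.
noun class: -ch → class II.
case: -ru → locative.

definite, class II, locative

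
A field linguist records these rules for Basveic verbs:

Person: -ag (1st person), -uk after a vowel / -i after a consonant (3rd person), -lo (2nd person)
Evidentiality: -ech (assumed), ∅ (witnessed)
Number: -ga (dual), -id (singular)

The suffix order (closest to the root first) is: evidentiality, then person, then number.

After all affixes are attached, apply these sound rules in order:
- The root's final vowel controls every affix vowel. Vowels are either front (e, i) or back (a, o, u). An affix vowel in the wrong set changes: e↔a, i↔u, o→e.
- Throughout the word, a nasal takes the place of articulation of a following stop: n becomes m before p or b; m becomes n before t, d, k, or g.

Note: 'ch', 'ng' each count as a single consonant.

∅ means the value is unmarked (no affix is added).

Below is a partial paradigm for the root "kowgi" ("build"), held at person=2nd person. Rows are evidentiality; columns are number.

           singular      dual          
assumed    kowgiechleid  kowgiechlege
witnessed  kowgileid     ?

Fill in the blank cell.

evidentiality = witnessed: zero marking, form stays kowgi.
Attach person 2nd person -lo → kowgilo.
Attach number dual -ga → kowgiloga.
Apply vowel harmony: kowgiloga → kowgilege.
Nasal assimilation: no change.

kowgilege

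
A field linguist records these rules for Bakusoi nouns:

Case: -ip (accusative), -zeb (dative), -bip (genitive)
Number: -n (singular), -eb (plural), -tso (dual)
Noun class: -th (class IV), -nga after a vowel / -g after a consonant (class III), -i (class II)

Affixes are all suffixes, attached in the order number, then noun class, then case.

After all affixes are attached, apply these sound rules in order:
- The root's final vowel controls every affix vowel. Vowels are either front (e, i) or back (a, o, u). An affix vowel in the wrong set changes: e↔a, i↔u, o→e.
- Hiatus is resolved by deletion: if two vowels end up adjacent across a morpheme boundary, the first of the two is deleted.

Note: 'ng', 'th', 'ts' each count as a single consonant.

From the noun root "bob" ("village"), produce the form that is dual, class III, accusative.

bobtsongup

Attach number dual -tso → bobtso.
Attach noun class class III -nga (after vowel 'o') → bobtsonga.
Attach case accusative -ip → bobtsongaip.
Apply vowel harmony: bobtsongaip → bobtsongaup.
Apply vowel deletion: bobtsongaup → bobtsongup.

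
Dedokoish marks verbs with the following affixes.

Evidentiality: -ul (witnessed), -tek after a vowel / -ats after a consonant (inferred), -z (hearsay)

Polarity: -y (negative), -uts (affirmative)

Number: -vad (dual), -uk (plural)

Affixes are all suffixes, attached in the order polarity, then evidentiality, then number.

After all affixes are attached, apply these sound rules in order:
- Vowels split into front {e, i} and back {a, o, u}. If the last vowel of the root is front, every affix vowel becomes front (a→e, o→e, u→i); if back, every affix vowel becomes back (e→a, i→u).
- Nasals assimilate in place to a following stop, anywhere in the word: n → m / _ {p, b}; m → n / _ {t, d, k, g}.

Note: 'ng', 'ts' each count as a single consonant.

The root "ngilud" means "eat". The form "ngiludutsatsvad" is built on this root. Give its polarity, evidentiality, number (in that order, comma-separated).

affirmative, inferred, dual

Segment: ngilud-uts-ats-vad.
polarity: -uts → affirmative.
evidentiality: -tek/ats → inferred.
number: -vad → dual.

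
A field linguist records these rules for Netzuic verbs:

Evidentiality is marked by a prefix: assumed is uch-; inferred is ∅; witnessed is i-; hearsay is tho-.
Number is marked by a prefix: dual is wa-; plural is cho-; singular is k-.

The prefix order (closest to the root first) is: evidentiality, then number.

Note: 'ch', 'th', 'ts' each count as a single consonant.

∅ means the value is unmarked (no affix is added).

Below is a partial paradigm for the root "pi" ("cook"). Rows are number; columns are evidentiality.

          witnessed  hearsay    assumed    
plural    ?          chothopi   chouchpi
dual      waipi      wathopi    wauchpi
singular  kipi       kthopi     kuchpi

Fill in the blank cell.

choipi

Attach evidentiality witnessed i- → ipi.
Attach number plural cho- → choipi.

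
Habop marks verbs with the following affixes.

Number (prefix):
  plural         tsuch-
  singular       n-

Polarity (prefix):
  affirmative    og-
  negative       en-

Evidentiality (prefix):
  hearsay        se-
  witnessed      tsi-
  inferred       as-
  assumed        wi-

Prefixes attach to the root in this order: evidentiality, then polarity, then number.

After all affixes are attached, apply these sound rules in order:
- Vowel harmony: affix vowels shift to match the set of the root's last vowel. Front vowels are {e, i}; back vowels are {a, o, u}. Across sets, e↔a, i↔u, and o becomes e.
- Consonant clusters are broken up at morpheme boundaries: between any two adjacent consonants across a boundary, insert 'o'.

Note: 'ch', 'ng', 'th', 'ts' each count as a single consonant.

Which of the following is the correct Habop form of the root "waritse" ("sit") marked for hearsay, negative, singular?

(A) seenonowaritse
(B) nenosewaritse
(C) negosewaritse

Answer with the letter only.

B

Attach evidentiality hearsay se- → sewaritse.
Attach polarity negative en- → ensewaritse.
Attach number singular n- → nensewaritse.
Vowel harmony: no change.
Apply epenthesis: nensewaritse → nenosewaritse.
So the correct form is nenosewaritse, option (B).
(C) negosewaritse is wrong: it uses affirmative instead of negative for polarity.
(A) seenonowaritse is wrong: it has the affixes in the wrong order.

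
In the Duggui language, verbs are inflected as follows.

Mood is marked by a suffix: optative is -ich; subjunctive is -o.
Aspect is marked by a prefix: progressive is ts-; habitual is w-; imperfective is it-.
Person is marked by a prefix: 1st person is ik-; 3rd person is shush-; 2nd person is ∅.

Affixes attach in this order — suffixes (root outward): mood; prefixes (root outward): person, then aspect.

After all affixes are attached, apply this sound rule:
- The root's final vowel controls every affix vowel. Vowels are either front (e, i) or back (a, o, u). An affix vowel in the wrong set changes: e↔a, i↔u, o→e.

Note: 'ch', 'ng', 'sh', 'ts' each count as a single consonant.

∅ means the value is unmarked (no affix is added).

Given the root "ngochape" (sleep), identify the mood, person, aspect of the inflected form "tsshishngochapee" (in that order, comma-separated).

subjunctive, 3rd person, progressive

Segment: ts-shush-ngochape-o.
mood: -o → subjunctive.
person: shush- → 3rd person.
aspect: ts- → progressive.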